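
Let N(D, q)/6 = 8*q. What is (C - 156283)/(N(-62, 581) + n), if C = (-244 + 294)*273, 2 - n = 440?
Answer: -142633/27450 ≈ -5.1961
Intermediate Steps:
n = -438 (n = 2 - 1*440 = 2 - 440 = -438)
N(D, q) = 48*q (N(D, q) = 6*(8*q) = 48*q)
C = 13650 (C = 50*273 = 13650)
(C - 156283)/(N(-62, 581) + n) = (13650 - 156283)/(48*581 - 438) = -142633/(27888 - 438) = -142633/27450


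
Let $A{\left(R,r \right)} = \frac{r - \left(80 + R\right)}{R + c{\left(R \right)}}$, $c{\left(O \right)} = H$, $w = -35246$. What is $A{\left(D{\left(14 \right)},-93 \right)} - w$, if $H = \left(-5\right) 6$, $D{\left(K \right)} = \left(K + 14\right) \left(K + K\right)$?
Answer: $\frac{916363}{26} \approx 35245.0$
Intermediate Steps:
$D{\left(K \right)} = 2 K \left(14 + K\right)$ ($D{\left(K \right)} = \left(14 + K\right) 2 K = 2 K \left(14 + K\right)$)
$H = -30$
$c{\left(O \right)} = -30$
$A{\left(R,r \right)} = \frac{-80 + r - R}{-30 + R}$ ($A{\left(R,r \right)} = \frac{r - \left(80 + R\right)}{R - 30} = \frac{-80 + r - R}{-30 + R}$)
$A{\left(D{\left(14 \right)},-93 \right)} - w = \frac{-80 - 93 - 2 \cdot 14 \left(14 + 14\right)}{-30 + 2 \cdot 14 \left(14 + 14\right)} - -35246 = \frac{-80 - 93 - 2 \cdot 14 \cdot 28}{-30 + 2 \cdot 14 \cdot 28} + 35246 = \frac{-80 - 93 - 784}{-30 + 784} + 35246 = \frac{-80 - 93 - 784}{754} + 35246 = \frac{1}{754} \left(-957\right) + 35246 = - \frac{33}{26} + 35246 = \frac{916363}{26}$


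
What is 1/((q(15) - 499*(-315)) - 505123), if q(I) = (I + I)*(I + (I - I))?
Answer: -1/347488 ≈ -2.8778e-6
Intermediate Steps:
q(I) = 2*I² (q(I) = (2*I)*(I + 0) = (2*I)*I = 2*I²)
1/((q(15) - 499*(-315)) - 505123) = 1/((2*15² - 499*(-315)) - 505123) = 1/((2*225 + 157185) - 505123) = 1/((450 + 157185) - 505123) = 1/(157635 - 505123) = 1/(-347488) = -1/347488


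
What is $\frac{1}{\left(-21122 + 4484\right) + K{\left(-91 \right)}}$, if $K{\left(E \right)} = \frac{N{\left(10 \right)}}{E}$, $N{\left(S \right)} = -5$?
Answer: $- \frac{91}{1514053} \approx -6.0104 \cdot 10^{-5}$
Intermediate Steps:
$K{\left(E \right)} = - \frac{5}{E}$
$\frac{1}{\left(-21122 + 4484\right) + K{\left(-91 \right)}} = \frac{1}{\left(-21122 + 4484\right) - \frac{5}{-91}} = \frac{1}{-16638 - - \frac{5}{91}} = \frac{1}{-16638 + \frac{5}{91}} = \frac{1}{- \frac{1514053}{91}} = - \frac{91}{1514053}$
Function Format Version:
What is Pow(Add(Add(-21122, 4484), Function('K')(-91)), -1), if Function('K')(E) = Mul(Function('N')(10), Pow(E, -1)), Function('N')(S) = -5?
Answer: Rational(-91, 1514053) ≈ -6.0104e-5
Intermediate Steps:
Function('K')(E) = Mul(-5, Pow(E, -1))
Pow(Add(Add(-21122, 4484), Function('K')(-91)), -1) = Pow(Add(Add(-21122, 4484), Mul(-5, Pow(-91, -1))), -1) = Pow(Add(-16638, Mul(-5, Rational(-1, 91))), -1) = Pow(Add(-16638, Rational(5, 91)), -1) = Pow(Rational(-1514053, 91), -1) = Rational(-91, 1514053)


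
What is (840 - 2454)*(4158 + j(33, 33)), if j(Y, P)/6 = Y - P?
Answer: -6711012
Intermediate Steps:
j(Y, P) = -6*P + 6*Y (j(Y, P) = 6*(Y - P) = -6*P + 6*Y)
(840 - 2454)*(4158 + j(33, 33)) = (840 - 2454)*(4158 + (-6*33 + 6*33)) = -1614*(4158 + (-198 + 198)) = -1614*(4158 + 0) = -1614*4158 = -6711012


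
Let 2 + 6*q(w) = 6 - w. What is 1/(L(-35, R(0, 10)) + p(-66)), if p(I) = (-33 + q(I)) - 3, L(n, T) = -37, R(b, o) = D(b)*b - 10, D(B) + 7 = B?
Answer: -3/184 ≈ -0.016304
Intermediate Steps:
D(B) = -7 + B
R(b, o) = -10 + b*(-7 + b) (R(b, o) = (-7 + b)*b - 10 = b*(-7 + b) - 10 = -10 + b*(-7 + b))
q(w) = 2/3 - w/6 (q(w) = -1/3 + (6 - w)/6 = -1/3 + (1 - w/6) = 2/3 - w/6)
p(I) = -106/3 - I/6 (p(I) = (-33 + (2/3 - I/6)) - 3 = (-97/3 - I/6) - 3 = -106/3 - I/6)
1/(L(-35, R(0, 10)) + p(-66)) = 1/(-37 + (-106/3 - 1/6*(-66))) = 1/(-37 + (-106/3 + 11)) = 1/(-37 - 73/3) = 1/(-184/3) = -3/184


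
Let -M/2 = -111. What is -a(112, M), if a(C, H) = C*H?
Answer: -24864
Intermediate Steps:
M = 222 (M = -2*(-111) = 222)
-a(112, M) = -112*222 = -1*24864 = -24864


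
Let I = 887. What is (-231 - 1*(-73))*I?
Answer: -140146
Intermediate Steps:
(-231 - 1*(-73))*I = (-231 - 1*(-73))*887 = (-231 + 73)*887 = -158*887 = -140146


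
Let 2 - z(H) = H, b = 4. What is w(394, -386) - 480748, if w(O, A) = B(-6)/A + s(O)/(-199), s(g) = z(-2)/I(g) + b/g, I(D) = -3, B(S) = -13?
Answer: -21824550700583/45397074 ≈ -4.8075e+5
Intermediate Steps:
z(H) = 2 - H
s(g) = -4/3 + 4/g (s(g) = (2 - 1*(-2))/(-3) + 4/g = (2 + 2)*(-⅓) + 4/g = 4*(-⅓) + 4/g = -4/3 + 4/g)
w(O, A) = 4/597 - 13/A - 4/(199*O) (w(O, A) = -13/A + (-4/3 + 4/O)/(-199) = -13/A + (-4/3 + 4/O)*(-1/199) = -13/A + (4/597 - 4/(199*O)) = 4/597 - 13/A - 4/(199*O))
w(394, -386) - 480748 = (4/597 - 13/(-386) - 4/199/394) - 480748 = (4/597 - 13*(-1/386) - 4/199*1/394) - 480748 = (4/597 + 13/386 - 2/39203) - 480748 = 1830769/45397074 - 480748 = -21824550700583/45397074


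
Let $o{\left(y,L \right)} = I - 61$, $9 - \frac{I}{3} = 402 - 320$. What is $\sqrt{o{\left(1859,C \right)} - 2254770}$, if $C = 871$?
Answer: $5 i \sqrt{90202} \approx 1501.7 i$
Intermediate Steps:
$I = -219$ ($I = 27 - 3 \left(402 - 320\right) = 27 - 246 = -219$)
$o{\left(y,L \right)} = -280$ ($o{\left(y,L \right)} = -219 - 61 = -280$)
$\sqrt{o{\left(1859,C \right)} - 2254770} = \sqrt{-280 - 2254770} = \sqrt{-2255050} = 5 i \sqrt{90202}$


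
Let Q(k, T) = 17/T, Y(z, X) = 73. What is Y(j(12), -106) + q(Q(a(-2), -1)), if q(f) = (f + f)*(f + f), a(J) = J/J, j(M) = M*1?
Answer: 1229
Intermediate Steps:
j(M) = M
a(J) = 1
q(f) = 4*f² (q(f) = (2*f)*(2*f) = 4*f²)
Y(j(12), -106) + q(Q(a(-2), -1)) = 73 + 4*(17/(-1))² = 73 + 4*(17*(-1))² = 73 + 4*(-17)² = 73 + 4*289 = 73 + 1156 = 1229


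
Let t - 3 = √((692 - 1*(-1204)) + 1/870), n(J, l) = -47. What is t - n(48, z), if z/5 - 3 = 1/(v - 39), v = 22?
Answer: 50 + √1435083270/870 ≈ 93.543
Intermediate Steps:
z = 250/17 (z = 15 + 5/(22 - 39) = 15 + 5/(-17) = 15 + 5*(-1/17) = 15 - 5/17 = 250/17 ≈ 14.706)
t = 3 + √1435083270/870 (t = 3 + √((692 - 1*(-1204)) + 1/870) = 3 + √((692 + 1204) + 1/870) = 3 + √(1896 + 1/870) = 3 + √(1649521/870) = 3 + √1435083270/870 ≈ 46.543)
t - n(48, z) = (3 + √1435083270/870) - 1*(-47) = (3 + √1435083270/870) + 47 = 50 + √1435083270/870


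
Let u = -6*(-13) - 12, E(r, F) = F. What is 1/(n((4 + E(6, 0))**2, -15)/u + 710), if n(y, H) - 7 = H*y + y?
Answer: 66/46643 ≈ 0.0014150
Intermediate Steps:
n(y, H) = 7 + y + H*y (n(y, H) = 7 + (H*y + y) = 7 + (y + H*y) = 7 + y + H*y)
u = 66 (u = 78 - 12 = 66)
1/(n((4 + E(6, 0))**2, -15)/u + 710) = 1/((7 + (4 + 0)**2 - 15*(4 + 0)**2)/66 + 710) = 1/((7 + 4**2 - 15*4**2)*(1/66) + 710) = 1/((7 + 16 - 15*16)*(1/66) + 710) = 1/((7 + 16 - 240)*(1/66) + 710) = 1/(-217*1/66 + 710) = 1/(-217/66 + 710) = 1/(46643/66) = 66/46643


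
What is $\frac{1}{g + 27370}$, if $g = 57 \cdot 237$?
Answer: $\frac{1}{40879} \approx 2.4462 \cdot 10^{-5}$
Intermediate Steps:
$g = 13509$
$\frac{1}{g + 27370} = \frac{1}{13509 + 27370} = \frac{1}{40879}$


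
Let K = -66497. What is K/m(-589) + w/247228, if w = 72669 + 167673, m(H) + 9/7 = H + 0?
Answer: 29018133839/255386524 ≈ 113.62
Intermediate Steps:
m(H) = -9/7 + H (m(H) = -9/7 + (H + 0) = -9/7 + H)
w = 240342
K/m(-589) + w/247228 = -66497/(-9/7 - 589) + 240342/247228 = -66497/(-4132/7) + 240342*(1/247228) = -66497*(-7/4132) + 120171/123614 = 465479/4132 + 120171/123614 = 29018133839/255386524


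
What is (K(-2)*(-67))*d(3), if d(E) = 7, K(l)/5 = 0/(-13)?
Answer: 0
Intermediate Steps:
K(l) = 0 (K(l) = 5*(0/(-13)) = 5*(0*(-1/13)) = 5*0 = 0)
(K(-2)*(-67))*d(3) = (0*(-67))*7 = 0*7 = 0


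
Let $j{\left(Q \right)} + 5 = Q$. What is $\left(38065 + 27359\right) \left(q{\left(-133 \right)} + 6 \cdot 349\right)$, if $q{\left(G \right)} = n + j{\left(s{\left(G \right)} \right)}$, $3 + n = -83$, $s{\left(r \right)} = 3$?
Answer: $131240544$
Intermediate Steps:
$n = -86$ ($n = -3 - 83 = -86$)
$j{\left(Q \right)} = -5 + Q$
$q{\left(G \right)} = -88$ ($q{\left(G \right)} = -86 + \left(-5 + 3\right) = -86 - 2 = -88$)
$\left(38065 + 27359\right) \left(q{\left(-133 \right)} + 6 \cdot 349\right) = \left(38065 + 27359\right) \left(-88 + 6 \cdot 349\right) = 65424 \left(-88 + 2094\right) = 65424 \cdot 2006 = 131240544$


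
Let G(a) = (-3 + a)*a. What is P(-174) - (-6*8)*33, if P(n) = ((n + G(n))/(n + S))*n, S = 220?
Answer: -2627856/23 ≈ -1.1425e+5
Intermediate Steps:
G(a) = a*(-3 + a)
P(n) = n*(n + n*(-3 + n))/(220 + n) (P(n) = ((n + n*(-3 + n))/(n + 220))*n = ((n + n*(-3 + n))/(220 + n))*n = n*(n + n*(-3 + n))/(220 + n))
P(-174) - (-6*8)*33 = (-174)**2*(-2 - 174)/(220 - 174) - (-6*8)*33 = 30276*(-176)/46 - (-48)*33 = 30276*(1/46)*(-176) - 1*(-1584) = -2664288/23 + 1584 = -2627856/23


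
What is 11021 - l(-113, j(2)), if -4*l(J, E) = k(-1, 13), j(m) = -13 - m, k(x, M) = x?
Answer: 44083/4 ≈ 11021.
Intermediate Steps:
l(J, E) = 1/4 (l(J, E) = -1/4*(-1) = 1/4)
11021 - l(-113, j(2)) = 11021 - 1*1/4 = 11021 - 1/4 = 44083/4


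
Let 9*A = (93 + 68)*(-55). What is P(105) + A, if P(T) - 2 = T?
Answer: -7892/9 ≈ -876.89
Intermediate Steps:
A = -8855/9 (A = ((93 + 68)*(-55))/9 = (161*(-55))/9 = (1/9)*(-8855) = -8855/9 ≈ -983.89)
P(T) = 2 + T
P(105) + A = (2 + 105) - 8855/9 = 107 - 8855/9 = -7892/9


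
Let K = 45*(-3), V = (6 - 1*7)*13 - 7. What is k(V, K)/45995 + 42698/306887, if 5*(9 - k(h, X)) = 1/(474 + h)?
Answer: 4464309932223/32041657372550 ≈ 0.13933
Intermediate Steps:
V = -20 (V = (6 - 7)*13 - 7 = -1*13 - 7 = -13 - 7 = -20)
K = -135
k(h, X) = 9 - 1/(5*(474 + h))
k(V, K)/45995 + 42698/306887 = ((21329 + 45*(-20))/(5*(474 - 20)))/45995 + 42698/306887 = ((1/5)*(21329 - 900)/454)*(1/45995) + 42698*(1/306887) = ((1/5)*(1/454)*20429)*(1/45995) + 42698/306887 = (20429/2270)*(1/45995) + 42698/306887 = 20429/104408650 + 42698/306887 = 4464309932223/32041657372550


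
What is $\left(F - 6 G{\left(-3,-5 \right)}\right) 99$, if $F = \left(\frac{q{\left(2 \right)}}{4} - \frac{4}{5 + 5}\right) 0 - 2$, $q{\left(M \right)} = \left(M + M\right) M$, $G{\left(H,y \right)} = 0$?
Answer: $-198$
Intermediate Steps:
$q{\left(M \right)} = 2 M^{2}$ ($q{\left(M \right)} = 2 M M = 2 M^{2}$)
$F = -2$ ($F = \left(\frac{2 \cdot 2^{2}}{4} - \frac{4}{5 + 5}\right) 0 - 2 = \left(2 \cdot 4 \cdot \frac{1}{4} - \frac{4}{10}\right) 0 - 2 = \left(8 \cdot \frac{1}{4} - \frac{2}{5}\right) 0 - 2 = \left(2 - \frac{2}{5}\right) 0 - 2 = \frac{8}{5} \cdot 0 - 2 = 0 - 2 = -2$)
$\left(F - 6 G{\left(-3,-5 \right)}\right) 99 = \left(-2 - 0\right) 99 = \left(-2 + 0\right) 99 = \left(-2\right) 99 = -198$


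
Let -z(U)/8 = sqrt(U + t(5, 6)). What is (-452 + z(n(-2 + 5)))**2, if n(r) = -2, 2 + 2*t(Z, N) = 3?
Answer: 204208 + 3616*I*sqrt(6) ≈ 2.0421e+5 + 8857.4*I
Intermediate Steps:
t(Z, N) = 1/2 (t(Z, N) = -1 + (1/2)*3 = -1 + 3/2 = 1/2)
z(U) = -8*sqrt(1/2 + U) (z(U) = -8*sqrt(U + 1/2) = -8*sqrt(1/2 + U))
(-452 + z(n(-2 + 5)))**2 = (-452 - 4*sqrt(2 + 4*(-2)))**2 = (-452 - 4*sqrt(2 - 8))**2 = (-452 - 4*I*sqrt(6))**2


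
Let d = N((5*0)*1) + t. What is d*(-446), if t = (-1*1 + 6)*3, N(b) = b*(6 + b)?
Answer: -6690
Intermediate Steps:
t = 15 (t = (-1 + 6)*3 = 5*3 = 15)
d = 15 (d = ((5*0)*1)*(6 + (5*0)*1) + 15 = (0*1)*(6 + 0*1) + 15 = 0*(6 + 0) + 15 = 0*6 + 15 = 0 + 15 = 15)
d*(-446) = 15*(-446) = -6690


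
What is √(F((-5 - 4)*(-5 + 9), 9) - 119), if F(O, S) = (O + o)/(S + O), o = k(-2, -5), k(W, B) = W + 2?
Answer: I*√1059/3 ≈ 10.847*I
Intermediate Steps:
k(W, B) = 2 + W
o = 0 (o = 2 - 2 = 0)
F(O, S) = O/(O + S) (F(O, S) = (O + 0)/(S + O) = O/(O + S))
√(F((-5 - 4)*(-5 + 9), 9) - 119) = √(((-5 - 4)*(-5 + 9))/((-5 - 4)*(-5 + 9) + 9) - 119) = √((-9*4)/(-9*4 + 9) - 119) = √(-36/(-36 + 9) - 119) = √(-36/(-27) - 119) = √(-36*(-1/27) - 119) = √(4/3 - 119) = √(-353/3) = I*√1059/3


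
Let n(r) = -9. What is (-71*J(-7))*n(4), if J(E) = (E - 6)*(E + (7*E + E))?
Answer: 523341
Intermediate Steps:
J(E) = 9*E*(-6 + E) (J(E) = (-6 + E)*(E + 8*E) = (-6 + E)*(9*E) = 9*E*(-6 + E))
(-71*J(-7))*n(4) = -639*(-7)*(-6 - 7)*(-9) = -639*(-7)*(-13)*(-9) = -71*819*(-9) = -58149*(-9) = 523341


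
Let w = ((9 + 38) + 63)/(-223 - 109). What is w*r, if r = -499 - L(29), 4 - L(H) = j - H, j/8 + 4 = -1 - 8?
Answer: 17490/83 ≈ 210.72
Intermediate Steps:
j = -104 (j = -32 + 8*(-1 - 8) = -32 + 8*(-9) = -32 - 72 = -104)
L(H) = 108 + H (L(H) = 4 - (-104 - H) = 4 + (104 + H) = 108 + H)
w = -55/166 (w = (47 + 63)/(-332) = 110*(-1/332) = -55/166 ≈ -0.33133)
r = -636 (r = -499 - (108 + 29) = -499 - 1*137 = -499 - 137 = -636)
w*r = -55/166*(-636) = 17490/83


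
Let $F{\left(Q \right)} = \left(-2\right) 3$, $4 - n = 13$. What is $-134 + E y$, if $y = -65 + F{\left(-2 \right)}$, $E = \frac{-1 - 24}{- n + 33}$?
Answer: $- \frac{3853}{42} \approx -91.738$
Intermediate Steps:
$n = -9$ ($n = 4 - 13 = -9$)
$F{\left(Q \right)} = -6$
$E = - \frac{25}{42}$ ($E = \frac{-1 - 24}{\left(-1\right) \left(-9\right) + 33} = - \frac{25}{9 + 33} = - \frac{25}{42} \approx -0.59524$)
$y = -71$ ($y = -65 - 6 = -71$)
$-134 + E y = -134 - - \frac{1775}{42} = -134 + \frac{1775}{42} = - \frac{3853}{42}$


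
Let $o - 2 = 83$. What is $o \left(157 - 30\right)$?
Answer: $10795$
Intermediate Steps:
$o = 85$ ($o = 2 + 83 = 85$)
$o \left(157 - 30\right) = 85 \left(157 - 30\right) = 85 \cdot 127 = 10795$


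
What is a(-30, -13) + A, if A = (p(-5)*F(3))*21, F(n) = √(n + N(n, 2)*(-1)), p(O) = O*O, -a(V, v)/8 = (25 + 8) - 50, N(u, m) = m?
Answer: 661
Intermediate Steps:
a(V, v) = 136 (a(V, v) = -8*((25 + 8) - 50) = -8*(33 - 50) = -8*(-17) = 136)
p(O) = O²
F(n) = √(-2 + n) (F(n) = √(n + 2*(-1)) = √(n - 2) = √(-2 + n))
A = 525 (A = ((-5)²*√(-2 + 3))*21 = (25*√1)*21 = (25*1)*21 = 25*21 = 525)
a(-30, -13) + A = 136 + 525 = 661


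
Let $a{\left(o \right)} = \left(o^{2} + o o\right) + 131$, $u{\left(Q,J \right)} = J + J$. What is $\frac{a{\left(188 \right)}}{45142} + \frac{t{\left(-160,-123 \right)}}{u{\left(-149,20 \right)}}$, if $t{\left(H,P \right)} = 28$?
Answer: $\frac{256046}{112855} \approx 2.2688$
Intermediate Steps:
$u{\left(Q,J \right)} = 2 J$
$a{\left(o \right)} = 131 + 2 o^{2}$ ($a{\left(o \right)} = \left(o^{2} + o^{2}\right) + 131 = 2 o^{2} + 131 = 131 + 2 o^{2}$)
$\frac{a{\left(188 \right)}}{45142} + \frac{t{\left(-160,-123 \right)}}{u{\left(-149,20 \right)}} = \frac{131 + 2 \cdot 188^{2}}{45142} + \frac{28}{2 \cdot 20} = \left(131 + 2 \cdot 35344\right) \frac{1}{45142} + \frac{28}{40} = \left(131 + 70688\right) \frac{1}{45142} + 28 \cdot \frac{1}{40} = 70819 \cdot \frac{1}{45142} + \frac{7}{10} = \frac{70819}{45142} + \frac{7}{10} = \frac{256046}{112855}$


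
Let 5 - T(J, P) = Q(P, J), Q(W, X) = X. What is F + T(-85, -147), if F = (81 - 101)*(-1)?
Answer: 110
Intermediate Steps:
F = 20 (F = -20*(-1) = 20)
T(J, P) = 5 - J
F + T(-85, -147) = 20 + (5 - 1*(-85)) = 20 + (5 + 85) = 20 + 90 = 110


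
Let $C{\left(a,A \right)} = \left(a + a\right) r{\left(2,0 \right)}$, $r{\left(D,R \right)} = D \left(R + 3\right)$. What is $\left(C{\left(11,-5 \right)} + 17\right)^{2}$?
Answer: $22201$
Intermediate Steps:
$r{\left(D,R \right)} = D \left(3 + R\right)$
$C{\left(a,A \right)} = 12 a$ ($C{\left(a,A \right)} = \left(a + a\right) 2 \left(3 + 0\right) = 2 a 2 \cdot 3 = 2 a 6 = 12 a$)
$\left(C{\left(11,-5 \right)} + 17\right)^{2} = \left(12 \cdot 11 + 17\right)^{2} = \left(132 + 17\right)^{2} = 149^{2} = 22201$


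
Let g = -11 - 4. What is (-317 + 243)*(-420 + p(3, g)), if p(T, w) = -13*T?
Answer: 33966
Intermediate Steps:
g = -15
(-317 + 243)*(-420 + p(3, g)) = (-317 + 243)*(-420 - 13*3) = -74*(-420 - 39) = -74*(-459) = 33966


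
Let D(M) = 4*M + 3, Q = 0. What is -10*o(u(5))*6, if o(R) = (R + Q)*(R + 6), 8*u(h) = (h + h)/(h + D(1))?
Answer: -7325/192 ≈ -38.151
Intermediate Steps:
D(M) = 3 + 4*M
u(h) = h/(4*(7 + h)) (u(h) = ((h + h)/(h + (3 + 4*1)))/8 = ((2*h)/(h + (3 + 4)))/8 = ((2*h)/(h + 7))/8 = ((2*h)/(7 + h))/8 = (2*h/(7 + h))/8 = h/(4*(7 + h)))
o(R) = R*(6 + R) (o(R) = (R + 0)*(R + 6) = R*(6 + R))
-10*o(u(5))*6 = -10*(¼)*5/(7 + 5)*(6 + (¼)*5/(7 + 5))*6 = -10*(¼)*5/12*(6 + (¼)*5/12)*6 = -10*(¼)*5*(1/12)*(6 + (¼)*5*(1/12))*6 = -25*(6 + 5/48)/24*6 = -25*293/(24*48)*6 = -10*1465/2304*6 = -7325/1152*6 = -7325/192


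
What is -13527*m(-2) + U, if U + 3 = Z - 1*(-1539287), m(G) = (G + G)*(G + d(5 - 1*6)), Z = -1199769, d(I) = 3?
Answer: 393623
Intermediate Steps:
m(G) = 2*G*(3 + G) (m(G) = (G + G)*(G + 3) = (2*G)*(3 + G) = 2*G*(3 + G))
U = 339515 (U = -3 + (-1199769 - 1*(-1539287)) = -3 + (-1199769 + 1539287) = -3 + 339518 = 339515)
-13527*m(-2) + U = -27054*(-2)*(3 - 2) + 339515 = -27054*(-2) + 339515 = -13527*(-4) + 339515 = 54108 + 339515 = 393623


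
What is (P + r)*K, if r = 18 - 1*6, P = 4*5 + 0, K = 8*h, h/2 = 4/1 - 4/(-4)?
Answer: 2560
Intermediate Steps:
h = 10 (h = 2*(4/1 - 4/(-4)) = 2*(4*1 - 4*(-¼)) = 2*(4 + 1) = 2*5 = 10)
K = 80 (K = 8*10 = 80)
P = 20 (P = 20 + 0 = 20)
r = 12 (r = 18 - 6 = 12)
(P + r)*K = (20 + 12)*80 = 32*80 = 2560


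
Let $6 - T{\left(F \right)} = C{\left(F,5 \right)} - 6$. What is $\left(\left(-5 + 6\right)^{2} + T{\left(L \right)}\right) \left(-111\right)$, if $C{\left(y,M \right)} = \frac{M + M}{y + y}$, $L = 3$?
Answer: $-1258$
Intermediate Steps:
$C{\left(y,M \right)} = \frac{M}{y}$ ($C{\left(y,M \right)} = \frac{2 M}{2 y} = 2 M \frac{1}{2 y} = \frac{M}{y}$)
$T{\left(F \right)} = 12 - \frac{5}{F}$ ($T{\left(F \right)} = 6 - \left(\frac{5}{F} - 6\right) = 6 - \left(-6 + \frac{5}{F}\right) = 6 + \left(6 - \frac{5}{F}\right) = 12 - \frac{5}{F}$)
$\left(\left(-5 + 6\right)^{2} + T{\left(L \right)}\right) \left(-111\right) = \left(\left(-5 + 6\right)^{2} + \left(12 - \frac{5}{3}\right)\right) \left(-111\right) = \left(1^{2} + \left(12 - \frac{5}{3}\right)\right) \left(-111\right) = \left(1 + \left(12 - \frac{5}{3}\right)\right) \left(-111\right) = \left(1 + \frac{31}{3}\right) \left(-111\right) = \frac{34}{3} \left(-111\right) = -1258$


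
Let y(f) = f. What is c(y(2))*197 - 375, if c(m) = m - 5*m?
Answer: -1951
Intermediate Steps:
c(m) = -4*m
c(y(2))*197 - 375 = -4*2*197 - 375 = -8*197 - 375 = -1576 - 375 = -1951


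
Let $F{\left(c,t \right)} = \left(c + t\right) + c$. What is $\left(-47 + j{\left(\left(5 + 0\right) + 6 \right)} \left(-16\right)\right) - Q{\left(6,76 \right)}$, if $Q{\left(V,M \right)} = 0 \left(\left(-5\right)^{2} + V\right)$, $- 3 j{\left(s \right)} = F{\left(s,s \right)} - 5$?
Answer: $\frac{307}{3} \approx 102.33$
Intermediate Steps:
$F{\left(c,t \right)} = t + 2 c$
$j{\left(s \right)} = \frac{5}{3} - s$ ($j{\left(s \right)} = - \frac{\left(s + 2 s\right) - 5}{3} = - \frac{3 s - 5}{3} = - \frac{-5 + 3 s}{3} = \frac{5}{3} - s$)
$Q{\left(V,M \right)} = 0$ ($Q{\left(V,M \right)} = 0 \left(25 + V\right) = 0$)
$\left(-47 + j{\left(\left(5 + 0\right) + 6 \right)} \left(-16\right)\right) - Q{\left(6,76 \right)} = \left(-47 + \left(\frac{5}{3} - \left(\left(5 + 0\right) + 6\right)\right) \left(-16\right)\right) - 0 = \left(-47 + \left(\frac{5}{3} - \left(5 + 6\right)\right) \left(-16\right)\right) + 0 = \left(-47 + \left(\frac{5}{3} - 11\right) \left(-16\right)\right) + 0 = \left(-47 - - \frac{448}{3}\right) + 0 = \left(-47 + \frac{448}{3}\right) + 0 = \frac{307}{3} + 0 = \frac{307}{3}$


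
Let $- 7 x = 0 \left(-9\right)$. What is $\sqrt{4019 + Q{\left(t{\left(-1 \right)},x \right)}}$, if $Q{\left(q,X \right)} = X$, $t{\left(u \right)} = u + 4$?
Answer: $\sqrt{4019} \approx 63.396$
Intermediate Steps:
$x = 0$ ($x = - \frac{0 \left(-9\right)}{7} = \left(- \frac{1}{7}\right) 0 = 0$)
$t{\left(u \right)} = 4 + u$
$\sqrt{4019 + Q{\left(t{\left(-1 \right)},x \right)}} = \sqrt{4019 + 0} = \sqrt{4019}$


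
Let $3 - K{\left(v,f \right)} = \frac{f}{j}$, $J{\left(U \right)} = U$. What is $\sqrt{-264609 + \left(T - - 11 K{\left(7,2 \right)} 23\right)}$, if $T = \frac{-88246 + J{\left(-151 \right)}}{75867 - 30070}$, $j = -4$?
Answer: $\frac{7 i \sqrt{45153350368418}}{91594} \approx 513.54 i$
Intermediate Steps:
$K{\left(v,f \right)} = 3 + \frac{f}{4}$ ($K{\left(v,f \right)} = 3 - \frac{f}{-4} = 3 - f \left(- \frac{1}{4}\right) = 3 - - \frac{f}{4} = 3 + \frac{f}{4}$)
$T = - \frac{88397}{45797}$ ($T = \frac{-88246 - 151}{75867 - 30070} = - \frac{88397}{45797} \approx -1.9302$)
$\sqrt{-264609 + \left(T - - 11 K{\left(7,2 \right)} 23\right)} = \sqrt{-264609 - \left(\frac{88397}{45797} + - 11 \left(3 + \frac{1}{4} \cdot 2\right) 23\right)} = \sqrt{-264609 - \left(\frac{88397}{45797} + - 11 \left(3 + \frac{1}{2}\right) 23\right)} = \sqrt{-264609 - \left(\frac{88397}{45797} + \left(-11\right) \frac{7}{2} \cdot 23\right)} = \sqrt{-264609 - \left(\frac{88397}{45797} - \frac{1771}{2}\right)} = \sqrt{-264609 - - \frac{80929693}{91594}} = \sqrt{-264609 + \left(- \frac{88397}{45797} + \frac{1771}{2}\right)} = \sqrt{-264609 + \frac{80929693}{91594}} = \sqrt{- \frac{24155667053}{91594}} = \frac{7 i \sqrt{45153350368418}}{91594}$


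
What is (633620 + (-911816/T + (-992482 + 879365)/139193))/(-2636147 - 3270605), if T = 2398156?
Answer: -52876523537293555/492928094378746304 ≈ -0.10727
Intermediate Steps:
(633620 + (-911816/T + (-992482 + 879365)/139193))/(-2636147 - 3270605) = (633620 + (-911816/2398156 + (-992482 + 879365)/139193))/(-2636147 - 3270605) = (633620 + (-911816*1/2398156 - 113117*1/139193))/(-5906752) = (633620 + (-227954/599539 - 113117/139193))*(-1/5906752) = (633620 - 99547654185/83451632027)*(-1/5906752) = (52876523537293555/83451632027)*(-1/5906752) = -52876523537293555/492928094378746304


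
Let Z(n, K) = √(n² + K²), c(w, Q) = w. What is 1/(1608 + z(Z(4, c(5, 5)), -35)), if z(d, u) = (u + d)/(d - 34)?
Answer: 1794069/2886711728 - √41/2886711728 ≈ 0.00062149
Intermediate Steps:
Z(n, K) = √(K² + n²)
z(d, u) = (d + u)/(-34 + d)
1/(1608 + z(Z(4, c(5, 5)), -35)) = 1/(1608 + (√(5² + 4²) - 35)/(-34 + √(5² + 4²))) = 1/(1608 + (√(25 + 16) - 35)/(-34 + √(25 + 16))) = 1/(1608 + (√41 - 35)/(-34 + √41)) = 1/(1608 + (-35 + √41)/(-34 + √41))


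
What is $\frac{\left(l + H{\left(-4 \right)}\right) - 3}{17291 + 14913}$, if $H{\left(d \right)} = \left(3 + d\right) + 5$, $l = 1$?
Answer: $\frac{1}{16102} \approx 6.2104 \cdot 10^{-5}$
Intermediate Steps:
$H{\left(d \right)} = 8 + d$
$\frac{\left(l + H{\left(-4 \right)}\right) - 3}{17291 + 14913} = \frac{\left(1 + \left(8 - 4\right)\right) - 3}{17291 + 14913} = \frac{\left(1 + 4\right) - 3}{32204} = \frac{5 - 3}{32204} = \frac{1}{32204} \cdot 2 = \frac{1}{16102}$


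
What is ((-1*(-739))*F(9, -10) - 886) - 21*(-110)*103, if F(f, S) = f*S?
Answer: 170534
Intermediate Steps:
F(f, S) = S*f
((-1*(-739))*F(9, -10) - 886) - 21*(-110)*103 = ((-1*(-739))*(-10*9) - 886) - 21*(-110)*103 = (739*(-90) - 886) - (-2310)*103 = (-66510 - 886) - 1*(-237930) = -67396 + 237930 = 170534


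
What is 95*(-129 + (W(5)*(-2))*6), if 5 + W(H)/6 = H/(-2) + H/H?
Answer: 32205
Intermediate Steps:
W(H) = -24 - 3*H (W(H) = -30 + 6*(H/(-2) + H/H) = -30 + 6*(H*(-½) + 1) = -30 + 6*(-H/2 + 1) = -30 + 6*(1 - H/2) = -30 + (6 - 3*H) = -24 - 3*H)
95*(-129 + (W(5)*(-2))*6) = 95*(-129 + ((-24 - 3*5)*(-2))*6) = 95*(-129 + ((-24 - 15)*(-2))*6) = 95*(-129 - 39*(-2)*6) = 95*(-129 + 78*6) = 95*(-129 + 468) = 95*339 = 32205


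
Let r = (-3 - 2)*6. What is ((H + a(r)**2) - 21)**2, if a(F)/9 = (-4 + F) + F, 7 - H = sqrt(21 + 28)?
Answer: 110061380025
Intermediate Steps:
r = -30 (r = -5*6 = -30)
H = 0 (H = 7 - sqrt(21 + 28) = 7 - sqrt(49) = 7 - 1*7 = 7 - 7 = 0)
a(F) = -36 + 18*F (a(F) = 9*((-4 + F) + F) = 9*(-4 + 2*F) = -36 + 18*F)
((H + a(r)**2) - 21)**2 = ((0 + (-36 + 18*(-30))**2) - 21)**2 = ((0 + (-36 - 540)**2) - 21)**2 = ((0 + (-576)**2) - 21)**2 = ((0 + 331776) - 21)**2 = (331776 - 21)**2 = 331755**2 = 110061380025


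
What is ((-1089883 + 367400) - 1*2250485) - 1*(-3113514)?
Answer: 140546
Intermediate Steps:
((-1089883 + 367400) - 1*2250485) - 1*(-3113514) = (-722483 - 2250485) + 3113514 = -2972968 + 3113514 = 140546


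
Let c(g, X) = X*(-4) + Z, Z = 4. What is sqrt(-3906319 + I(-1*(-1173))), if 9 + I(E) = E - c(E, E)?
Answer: I*sqrt(3900467) ≈ 1975.0*I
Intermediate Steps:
c(g, X) = 4 - 4*X (c(g, X) = X*(-4) + 4 = -4*X + 4 = 4 - 4*X)
I(E) = -13 + 5*E (I(E) = -9 + (E - (4 - 4*E)) = -9 + (E + (-4 + 4*E)) = -9 + (-4 + 5*E) = -13 + 5*E)
sqrt(-3906319 + I(-1*(-1173))) = sqrt(-3906319 + (-13 + 5*(-1*(-1173)))) = sqrt(-3906319 + (-13 + 5*1173)) = sqrt(-3906319 + (-13 + 5865)) = sqrt(-3906319 + 5852) = sqrt(-3900467) = I*sqrt(3900467)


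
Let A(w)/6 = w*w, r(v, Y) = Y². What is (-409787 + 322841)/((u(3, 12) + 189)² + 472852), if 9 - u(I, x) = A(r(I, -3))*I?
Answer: -43473/1030226 ≈ -0.042198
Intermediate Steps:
A(w) = 6*w² (A(w) = 6*(w*w) = 6*w²)
u(I, x) = 9 - 486*I (u(I, x) = 9 - 6*((-3)²)²*I = 9 - 6*9²*I = 9 - 6*81*I = 9 - 486*I)
(-409787 + 322841)/((u(3, 12) + 189)² + 472852) = (-409787 + 322841)/(((9 - 486*3) + 189)² + 472852) = -86946/(((9 - 1458) + 189)² + 472852) = -86946/((-1449 + 189)² + 472852) = -86946/((-1260)² + 472852) = -86946/(1587600 + 472852) = -86946/2060452 = -86946*1/2060452 = -43473/1030226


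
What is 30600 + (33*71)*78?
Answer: 213354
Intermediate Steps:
30600 + (33*71)*78 = 30600 + 2343*78 = 30600 + 182754 = 213354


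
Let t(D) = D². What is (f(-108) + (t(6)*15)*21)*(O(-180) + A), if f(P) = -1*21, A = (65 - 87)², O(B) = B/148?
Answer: 202191297/37 ≈ 5.4646e+6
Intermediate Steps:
O(B) = B/148 (O(B) = B*(1/148) = B/148)
A = 484 (A = (-22)² = 484)
f(P) = -21
(f(-108) + (t(6)*15)*21)*(O(-180) + A) = (-21 + (6²*15)*21)*((1/148)*(-180) + 484) = (-21 + (36*15)*21)*(-45/37 + 484) = (-21 + 540*21)*(17863/37) = (-21 + 11340)*(17863/37) = 11319*(17863/37) = 202191297/37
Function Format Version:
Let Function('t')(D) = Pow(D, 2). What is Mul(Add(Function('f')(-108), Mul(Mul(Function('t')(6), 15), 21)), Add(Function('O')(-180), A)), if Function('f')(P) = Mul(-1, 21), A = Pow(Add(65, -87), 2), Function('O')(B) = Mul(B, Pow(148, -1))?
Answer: Rational(202191297, 37) ≈ 5.4646e+6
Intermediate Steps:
Function('O')(B) = Mul(Rational(1, 148), B) (Function('O')(B) = Mul(B, Rational(1, 148)) = Mul(Rational(1, 148), B))
A = 484 (A = Pow(-22, 2) = 484)
Function('f')(P) = -21
Mul(Add(Function('f')(-108), Mul(Mul(Function('t')(6), 15), 21)), Add(Function('O')(-180), A)) = Mul(Add(-21, Mul(Mul(Pow(6, 2), 15), 21)), Add(Mul(Rational(1, 148), -180), 484)) = Mul(Add(-21, Mul(Mul(36, 15), 21)), Add(Rational(-45, 37), 484)) = Mul(Add(-21, Mul(540, 21)), Rational(17863, 37)) = Mul(Add(-21, 11340), Rational(17863, 37)) = Mul(11319, Rational(17863, 37)) = Rational(202191297, 37)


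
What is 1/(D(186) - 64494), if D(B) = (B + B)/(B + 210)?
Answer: -33/2128271 ≈ -1.5506e-5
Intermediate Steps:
D(B) = 2*B/(210 + B) (D(B) = (2*B)/(210 + B) = 2*B/(210 + B))
1/(D(186) - 64494) = 1/(2*186/(210 + 186) - 64494) = 1/(2*186/396 - 64494) = 1/(2*186*(1/396) - 64494) = 1/(31/33 - 64494) = 1/(-2128271/33) = -33/2128271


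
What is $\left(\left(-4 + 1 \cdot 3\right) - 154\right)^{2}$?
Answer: $24025$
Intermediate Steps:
$\left(\left(-4 + 1 \cdot 3\right) - 154\right)^{2} = \left(\left(-4 + 3\right) - 154\right)^{2} = \left(-1 - 154\right)^{2} = \left(-155\right)^{2} = 24025$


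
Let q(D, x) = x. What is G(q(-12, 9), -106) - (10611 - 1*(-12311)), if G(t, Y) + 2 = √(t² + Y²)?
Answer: -22924 + √11317 ≈ -22818.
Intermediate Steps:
G(t, Y) = -2 + √(Y² + t²) (G(t, Y) = -2 + √(t² + Y²) = -2 + √(Y² + t²))
G(q(-12, 9), -106) - (10611 - 1*(-12311)) = (-2 + √((-106)² + 9²)) - (10611 - 1*(-12311)) = (-2 + √(11236 + 81)) - (10611 + 12311) = (-2 + √11317) - 1*22922 = (-2 + √11317) - 22922 = -22924 + √11317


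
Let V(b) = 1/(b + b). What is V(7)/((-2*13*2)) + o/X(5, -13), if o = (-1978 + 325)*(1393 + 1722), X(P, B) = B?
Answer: 288349319/728 ≈ 3.9608e+5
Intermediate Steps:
o = -5149095 (o = -1653*3115 = -5149095)
V(b) = 1/(2*b)
V(7)/((-2*13*2)) + o/X(5, -13) = ((½)/7)/((-2*13*2)) - 5149095/(-13) = ((½)*(⅐))/((-26*2)) - 5149095*(-1/13) = (1/14)/(-52) + 5149095/13 = (1/14)*(-1/52) + 5149095/13 = -1/728 + 5149095/13 = 288349319/728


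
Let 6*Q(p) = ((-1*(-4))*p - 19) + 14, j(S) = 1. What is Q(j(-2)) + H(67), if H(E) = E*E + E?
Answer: 27335/6 ≈ 4555.8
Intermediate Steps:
H(E) = E + E² (H(E) = E² + E = E + E²)
Q(p) = -⅚ + 2*p/3 (Q(p) = (((-1*(-4))*p - 19) + 14)/6 = ((4*p - 19) + 14)/6 = ((-19 + 4*p) + 14)/6 = (-5 + 4*p)/6 = -⅚ + 2*p/3)
Q(j(-2)) + H(67) = (-⅚ + (⅔)*1) + 67*(1 + 67) = (-⅚ + ⅔) + 67*68 = -⅙ + 4556 = 27335/6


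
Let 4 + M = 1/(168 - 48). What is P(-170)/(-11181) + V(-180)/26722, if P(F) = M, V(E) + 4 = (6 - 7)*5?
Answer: 362179/17926720920 ≈ 2.0203e-5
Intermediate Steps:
V(E) = -9 (V(E) = -4 + (6 - 7)*5 = -4 - 1*5 = -4 - 5 = -9)
M = -479/120 (M = -4 + 1/(168 - 48) = -4 + 1/120 = -479/120 ≈ -3.9917)
P(F) = -479/120
P(-170)/(-11181) + V(-180)/26722 = -479/120/(-11181) - 9/26722 = -479/120*(-1/11181) - 9*1/26722 = 479/1341720 - 9/26722 = 362179/17926720920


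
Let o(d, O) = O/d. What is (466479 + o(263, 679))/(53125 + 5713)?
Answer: 61342328/7737197 ≈ 7.9282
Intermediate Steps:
(466479 + o(263, 679))/(53125 + 5713) = (466479 + 679/263)/(53125 + 5713) = (466479 + 679*(1/263))/58838 = (466479 + 679/263)*(1/58838) = (122684656/263)*(1/58838) = 61342328/7737197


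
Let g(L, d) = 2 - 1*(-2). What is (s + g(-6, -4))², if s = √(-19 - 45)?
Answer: -48 + 64*I ≈ -48.0 + 64.0*I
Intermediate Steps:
g(L, d) = 4 (g(L, d) = 2 + 2 = 4)
s = 8*I (s = √(-64) = 8*I ≈ 8.0*I)
(s + g(-6, -4))² = (8*I + 4)² = (4 + 8*I)²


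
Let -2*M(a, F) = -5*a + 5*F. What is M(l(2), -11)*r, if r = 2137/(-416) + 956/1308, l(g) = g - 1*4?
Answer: -8990625/90688 ≈ -99.138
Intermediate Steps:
l(g) = -4 + g (l(g) = g - 4 = -4 + g)
M(a, F) = -5*F/2 + 5*a/2 (M(a, F) = -(-5*a + 5*F)/2 = -5*F/2 + 5*a/2)
r = -599375/136032 (r = 2137*(-1/416) + 956*(1/1308) = -2137/416 + 239/327 = -599375/136032 ≈ -4.4061)
M(l(2), -11)*r = (-5/2*(-11) + 5*(-4 + 2)/2)*(-599375/136032) = (55/2 + (5/2)*(-2))*(-599375/136032) = (55/2 - 5)*(-599375/136032) = (45/2)*(-599375/136032) = -8990625/90688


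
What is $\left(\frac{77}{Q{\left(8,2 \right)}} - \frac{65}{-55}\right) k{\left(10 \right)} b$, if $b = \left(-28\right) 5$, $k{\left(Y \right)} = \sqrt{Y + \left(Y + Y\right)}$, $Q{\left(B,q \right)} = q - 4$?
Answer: $\frac{57470 \sqrt{30}}{11} \approx 28616.0$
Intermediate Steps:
$Q{\left(B,q \right)} = -4 + q$
$k{\left(Y \right)} = \sqrt{3} \sqrt{Y}$ ($k{\left(Y \right)} = \sqrt{Y + 2 Y} = \sqrt{3 Y} = \sqrt{3} \sqrt{Y}$)
$b = -140$
$\left(\frac{77}{Q{\left(8,2 \right)}} - \frac{65}{-55}\right) k{\left(10 \right)} b = \left(\frac{77}{-4 + 2} - \frac{65}{-55}\right) \sqrt{3} \sqrt{10} \left(-140\right) = \left(\frac{77}{-2} - - \frac{13}{11}\right) \sqrt{30} \left(-140\right) = \left(77 \left(- \frac{1}{2}\right) + \frac{13}{11}\right) \sqrt{30} \left(-140\right) = \left(- \frac{77}{2} + \frac{13}{11}\right) \sqrt{30} \left(-140\right) = - \frac{821 \sqrt{30}}{22} \left(-140\right) = \frac{57470 \sqrt{30}}{11}$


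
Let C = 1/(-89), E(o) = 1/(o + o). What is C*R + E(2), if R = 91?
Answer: -275/356 ≈ -0.77247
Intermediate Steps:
E(o) = 1/(2*o)
C = -1/89 ≈ -0.011236
C*R + E(2) = -1/89*91 + (½)/2 = -91/89 + (½)*(½) = -91/89 + ¼ = -275/356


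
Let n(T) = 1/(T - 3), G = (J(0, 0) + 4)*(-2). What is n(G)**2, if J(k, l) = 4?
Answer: 1/361 ≈ 0.0027701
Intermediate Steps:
G = -16 (G = (4 + 4)*(-2) = 8*(-2) = -16)
n(T) = 1/(-3 + T)
n(G)**2 = (1/(-3 - 16))**2 = (1/(-19))**2 = (-1/19)**2 = 1/361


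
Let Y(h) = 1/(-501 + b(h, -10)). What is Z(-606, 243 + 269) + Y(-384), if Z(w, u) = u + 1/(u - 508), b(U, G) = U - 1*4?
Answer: 1821557/3556 ≈ 512.25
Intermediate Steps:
b(U, G) = -4 + U (b(U, G) = U - 4 = -4 + U)
Y(h) = 1/(-505 + h) (Y(h) = 1/(-501 + (-4 + h)) = 1/(-505 + h))
Z(w, u) = u + 1/(-508 + u)
Z(-606, 243 + 269) + Y(-384) = (1 + (243 + 269)² - 508*(243 + 269))/(-508 + (243 + 269)) + 1/(-505 - 384) = (1 + 512² - 508*512)/(-508 + 512) + 1/(-889) = (1 + 262144 - 260096)/4 - 1/889 = (¼)*2049 - 1/889 = 2049/4 - 1/889 = 1821557/3556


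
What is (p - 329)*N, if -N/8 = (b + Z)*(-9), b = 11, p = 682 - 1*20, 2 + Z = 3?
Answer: 287712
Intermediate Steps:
Z = 1 (Z = -2 + 3 = 1)
p = 662 (p = 682 - 20 = 662)
N = 864 (N = -8*(11 + 1)*(-9) = -96*(-9) = -8*(-108) = 864)
(p - 329)*N = (662 - 329)*864 = 333*864 = 287712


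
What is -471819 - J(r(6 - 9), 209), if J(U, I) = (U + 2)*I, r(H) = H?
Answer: -471610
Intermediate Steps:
J(U, I) = I*(2 + U) (J(U, I) = (2 + U)*I = I*(2 + U))
-471819 - J(r(6 - 9), 209) = -471819 - 209*(2 + (6 - 9)) = -471819 - 209*(2 - 3) = -471819 - 209*(-1) = -471819 - 1*(-209) = -471819 + 209 = -471610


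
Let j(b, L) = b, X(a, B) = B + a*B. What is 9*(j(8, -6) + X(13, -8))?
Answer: -936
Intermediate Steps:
X(a, B) = B + B*a
9*(j(8, -6) + X(13, -8)) = 9*(8 - 8*(1 + 13)) = 9*(8 - 8*14) = 9*(8 - 112) = 9*(-104) = -936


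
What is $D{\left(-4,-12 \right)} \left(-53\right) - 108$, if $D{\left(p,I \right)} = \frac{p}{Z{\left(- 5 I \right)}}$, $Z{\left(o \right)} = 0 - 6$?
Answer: $- \frac{430}{3} \approx -143.33$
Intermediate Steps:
$Z{\left(o \right)} = -6$ ($Z{\left(o \right)} = 0 - 6 = -6$)
$D{\left(p,I \right)} = - \frac{p}{6}$ ($D{\left(p,I \right)} = \frac{p}{-6} = p \left(- \frac{1}{6}\right) = - \frac{p}{6}$)
$D{\left(-4,-12 \right)} \left(-53\right) - 108 = \left(- \frac{1}{6}\right) \left(-4\right) \left(-53\right) - 108 = \frac{2}{3} \left(-53\right) - 108 = - \frac{106}{3} - 108 = - \frac{430}{3}$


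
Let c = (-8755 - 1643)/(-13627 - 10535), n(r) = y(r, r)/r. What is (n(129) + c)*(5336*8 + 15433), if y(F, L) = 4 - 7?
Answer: 4097065532/173161 ≈ 23660.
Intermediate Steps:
y(F, L) = -3
n(r) = -3/r
c = 1733/4027 (c = -10398/(-24162) = -10398*(-1/24162) = 1733/4027 ≈ 0.43035)
(n(129) + c)*(5336*8 + 15433) = (-3/129 + 1733/4027)*(5336*8 + 15433) = (-3*1/129 + 1733/4027)*(42688 + 15433) = (-1/43 + 1733/4027)*58121 = (70492/173161)*58121 = 4097065532/173161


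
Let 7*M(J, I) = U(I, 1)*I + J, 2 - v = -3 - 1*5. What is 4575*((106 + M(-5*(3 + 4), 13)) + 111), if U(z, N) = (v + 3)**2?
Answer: 16840575/7 ≈ 2.4058e+6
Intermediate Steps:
v = 10 (v = 2 - (-3 - 1*5) = 2 - (-3 - 5) = 2 - 1*(-8) = 2 + 8 = 10)
U(z, N) = 169 (U(z, N) = (10 + 3)**2 = 13**2 = 169)
M(J, I) = J/7 + 169*I/7 (M(J, I) = (169*I + J)/7 = (J + 169*I)/7 = J/7 + 169*I/7)
4575*((106 + M(-5*(3 + 4), 13)) + 111) = 4575*((106 + ((-5*(3 + 4))/7 + (169/7)*13)) + 111) = 4575*((106 + ((-5*7)/7 + 2197/7)) + 111) = 4575*((106 + ((1/7)*(-35) + 2197/7)) + 111) = 4575*((106 + (-5 + 2197/7)) + 111) = 4575*((106 + 2162/7) + 111) = 4575*(2904/7 + 111) = 4575*(3681/7) = 16840575/7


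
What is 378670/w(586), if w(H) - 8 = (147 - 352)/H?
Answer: 221900620/4483 ≈ 49498.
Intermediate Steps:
w(H) = 8 - 205/H (w(H) = 8 + (147 - 352)/H = 8 - 205/H)
378670/w(586) = 378670/(8 - 205/586) = 378670/(4483/586) = 378670*(586/4483) = 221900620/4483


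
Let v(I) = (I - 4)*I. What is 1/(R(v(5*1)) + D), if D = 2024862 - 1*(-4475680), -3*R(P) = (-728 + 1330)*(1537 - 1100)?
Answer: 3/19238552 ≈ 1.5594e-7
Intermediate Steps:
v(I) = I*(-4 + I) (v(I) = (-4 + I)*I = I*(-4 + I))
R(P) = -263074/3 (R(P) = -(-728 + 1330)*(1537 - 1100)/3 = -602*437/3 = -⅓*263074 = -263074/3)
D = 6500542 (D = 2024862 + 4475680 = 6500542)
1/(R(v(5*1)) + D) = 1/(-263074/3 + 6500542) = 1/(19238552/3) = 3/19238552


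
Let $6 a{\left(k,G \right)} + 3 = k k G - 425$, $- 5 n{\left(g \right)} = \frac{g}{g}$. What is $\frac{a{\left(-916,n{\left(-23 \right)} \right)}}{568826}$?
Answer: $- \frac{210299}{4266195} \approx -0.049294$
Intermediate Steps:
$n{\left(g \right)} = - \frac{1}{5}$ ($n{\left(g \right)} = - \frac{g \frac{1}{g}}{5} = \left(- \frac{1}{5}\right) 1 = - \frac{1}{5}$)
$a{\left(k,G \right)} = - \frac{214}{3} + \frac{G k^{2}}{6}$ ($a{\left(k,G \right)} = - \frac{1}{2} + \frac{k k G - 425}{6} = - \frac{1}{2} + \frac{k^{2} G - 425}{6} = - \frac{1}{2} + \frac{G k^{2} - 425}{6} = - \frac{1}{2} + \frac{-425 + G k^{2}}{6} = - \frac{1}{2} + \left(- \frac{425}{6} + \frac{G k^{2}}{6}\right) = - \frac{214}{3} + \frac{G k^{2}}{6}$)
$\frac{a{\left(-916,n{\left(-23 \right)} \right)}}{568826} = \frac{- \frac{214}{3} + \frac{1}{6} \left(- \frac{1}{5}\right) \left(-916\right)^{2}}{568826} = \left(- \frac{214}{3} + \frac{1}{6} \left(- \frac{1}{5}\right) 839056\right) \frac{1}{568826} = \left(- \frac{214}{3} - \frac{419528}{15}\right) \frac{1}{568826} = \left(- \frac{420598}{15}\right) \frac{1}{568826} = - \frac{210299}{4266195}$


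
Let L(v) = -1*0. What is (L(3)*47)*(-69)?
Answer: 0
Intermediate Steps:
L(v) = 0
(L(3)*47)*(-69) = (0*47)*(-69) = 0*(-69) = 0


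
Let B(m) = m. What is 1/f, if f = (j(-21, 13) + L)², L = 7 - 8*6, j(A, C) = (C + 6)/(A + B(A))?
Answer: 1764/3031081 ≈ 0.00058197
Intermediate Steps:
j(A, C) = (6 + C)/(2*A) (j(A, C) = (C + 6)/(A + A) = (6 + C)/((2*A)) = (6 + C)*(1/(2*A)) = (6 + C)/(2*A))
L = -41 (L = 7 - 48 = -41)
f = 3031081/1764 (f = ((½)*(6 + 13)/(-21) - 41)² = ((½)*(-1/21)*19 - 41)² = (-19/42 - 41)² = (-1741/42)² = 3031081/1764 ≈ 1718.3)
1/f = 1/(3031081/1764) = 1764/3031081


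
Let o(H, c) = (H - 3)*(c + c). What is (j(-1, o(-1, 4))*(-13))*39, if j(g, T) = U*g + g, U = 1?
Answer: 1014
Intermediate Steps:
o(H, c) = 2*c*(-3 + H) (o(H, c) = (-3 + H)*(2*c) = 2*c*(-3 + H))
j(g, T) = 2*g (j(g, T) = 1*g + g = g + g = 2*g)
(j(-1, o(-1, 4))*(-13))*39 = ((2*(-1))*(-13))*39 = -2*(-13)*39 = 26*39 = 1014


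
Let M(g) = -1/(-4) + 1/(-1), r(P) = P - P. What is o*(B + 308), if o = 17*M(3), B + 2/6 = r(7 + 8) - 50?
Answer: -13141/4 ≈ -3285.3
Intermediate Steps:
r(P) = 0
M(g) = -3/4 (M(g) = -1*(-1/4) + 1*(-1) = 1/4 - 1 = -3/4)
B = -151/3 (B = -1/3 + (0 - 50) = -1/3 - 50 = -151/3 ≈ -50.333)
o = -51/4 (o = 17*(-3/4) = -51/4 ≈ -12.750)
o*(B + 308) = -51*(-151/3 + 308)/4 = -51/4*773/3 = -13141/4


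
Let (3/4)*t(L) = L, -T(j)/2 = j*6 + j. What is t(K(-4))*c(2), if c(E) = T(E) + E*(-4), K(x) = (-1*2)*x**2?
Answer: 1536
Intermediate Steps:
T(j) = -14*j (T(j) = -2*(j*6 + j) = -2*(6*j + j) = -14*j)
K(x) = -2*x**2
c(E) = -18*E (c(E) = -14*E + E*(-4) = -14*E - 4*E = -18*E)
t(L) = 4*L/3
t(K(-4))*c(2) = (4*(-2*(-4)**2)/3)*(-18*2) = (4*(-2*16)/3)*(-36) = ((4/3)*(-32))*(-36) = -128/3*(-36) = 1536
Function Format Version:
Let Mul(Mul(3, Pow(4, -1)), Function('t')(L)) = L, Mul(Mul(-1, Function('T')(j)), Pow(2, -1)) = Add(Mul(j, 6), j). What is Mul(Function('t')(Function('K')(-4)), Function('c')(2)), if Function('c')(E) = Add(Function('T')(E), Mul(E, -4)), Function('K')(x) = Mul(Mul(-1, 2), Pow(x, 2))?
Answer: 1536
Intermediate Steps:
Function('T')(j) = Mul(-14, j) (Function('T')(j) = Mul(-2, Add(Mul(j, 6), j)) = Mul(-2, Add(Mul(6, j), j)) = Mul(-2, Mul(7, j)) = Mul(-14, j))
Function('K')(x) = Mul(-2, Pow(x, 2))
Function('c')(E) = Mul(-18, E) (Function('c')(E) = Add(Mul(-14, E), Mul(E, -4)) = Add(Mul(-14, E), Mul(-4, E)) = Mul(-18, E))
Function('t')(L) = Mul(Rational(4, 3), L)
Mul(Function('t')(Function('K')(-4)), Function('c')(2)) = Mul(Mul(Rational(4, 3), Mul(-2, Pow(-4, 2))), Mul(-18, 2)) = Mul(Mul(Rational(4, 3), Mul(-2, 16)), -36) = Mul(Mul(Rational(4, 3), -32), -36) = Mul(Rational(-128, 3), -36) = 1536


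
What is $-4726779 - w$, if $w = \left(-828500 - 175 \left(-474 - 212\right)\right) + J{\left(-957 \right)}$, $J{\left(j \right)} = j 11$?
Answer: $-4007802$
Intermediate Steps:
$J{\left(j \right)} = 11 j$
$w = -718977$ ($w = \left(-828500 - 175 \left(-474 - 212\right)\right) + 11 \left(-957\right) = \left(-828500 - -120050\right) - 10527 = \left(-828500 + 120050\right) - 10527 = -708450 - 10527 = -718977$)
$-4726779 - w = -4726779 - -718977 = -4726779 + 718977 = -4007802$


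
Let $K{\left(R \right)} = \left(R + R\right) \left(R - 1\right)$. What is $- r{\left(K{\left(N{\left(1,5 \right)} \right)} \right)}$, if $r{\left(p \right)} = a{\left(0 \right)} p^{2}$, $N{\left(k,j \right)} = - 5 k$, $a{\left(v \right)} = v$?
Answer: $0$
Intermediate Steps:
$K{\left(R \right)} = 2 R \left(-1 + R\right)$
$r{\left(p \right)} = 0$ ($r{\left(p \right)} = 0 p^{2} = 0$)
$- r{\left(K{\left(N{\left(1,5 \right)} \right)} \right)} = \left(-1\right) 0 = 0$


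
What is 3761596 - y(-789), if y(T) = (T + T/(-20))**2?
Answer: 1279908319/400 ≈ 3.1998e+6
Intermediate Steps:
y(T) = 361*T**2/400 (y(T) = (T + T*(-1/20))**2 = (T - T/20)**2 = (19*T/20)**2 = 361*T**2/400)
3761596 - y(-789) = 3761596 - 361*(-789)**2/400 = 3761596 - 361*622521/400 = 3761596 - 1*224730081/400 = 3761596 - 224730081/400 = 1279908319/400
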